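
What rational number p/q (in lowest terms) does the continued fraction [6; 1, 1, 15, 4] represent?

821/126

Starting at the tail and folding back:
Start with 4.
15 + 1/(4/1) = 15 + 1/4 = 61/4
1 + 1/(61/4) = 1 + 4/61 = 65/61
1 + 1/(65/61) = 1 + 61/65 = 126/65
6 + 1/(126/65) = 6 + 65/126 = 821/126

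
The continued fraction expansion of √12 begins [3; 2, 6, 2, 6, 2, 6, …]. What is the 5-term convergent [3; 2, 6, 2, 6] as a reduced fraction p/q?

627/181

Start with 6.
2 + 1/(6/1) = 2 + 1/6 = 13/6
6 + 1/(13/6) = 6 + 6/13 = 84/13
2 + 1/(84/13) = 2 + 13/84 = 181/84
3 + 1/(181/84) = 3 + 84/181 = 627/181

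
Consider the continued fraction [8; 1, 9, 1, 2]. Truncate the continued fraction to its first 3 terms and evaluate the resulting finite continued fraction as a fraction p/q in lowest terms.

Start with 9.
1 + 1/(9/1) = 1 + 1/9 = 10/9
8 + 1/(10/9) = 8 + 9/10 = 89/10

89/10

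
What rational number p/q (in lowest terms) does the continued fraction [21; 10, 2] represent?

a_0 = 21: 21/1
a_1 = 10: 211/10
a_2 = 2: 443/21

443/21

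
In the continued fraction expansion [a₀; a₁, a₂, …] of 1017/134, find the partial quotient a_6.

⌊1017/134⌋ = 7, remainder 79
⌊134/79⌋ = 1, remainder 55
⌊79/55⌋ = 1, remainder 24
⌊55/24⌋ = 2, remainder 7
⌊24/7⌋ = 3, remainder 3
⌊7/3⌋ = 2, remainder 1
⌊3/1⌋ = 3, remainder 0

3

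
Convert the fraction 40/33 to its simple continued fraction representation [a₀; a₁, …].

[1; 4, 1, 2, 2]

Apply division with remainder until the remainder is 0:
⌊40/33⌋ = 1, remainder 7
⌊33/7⌋ = 4, remainder 5
⌊7/5⌋ = 1, remainder 2
⌊5/2⌋ = 2, remainder 1
⌊2/1⌋ = 2, remainder 0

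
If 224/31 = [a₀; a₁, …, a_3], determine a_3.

Run the Euclidean algorithm, recording each quotient:
⌊224/31⌋ = 7, remainder 7
⌊31/7⌋ = 4, remainder 3
⌊7/3⌋ = 2, remainder 1
⌊3/1⌋ = 3, remainder 0

3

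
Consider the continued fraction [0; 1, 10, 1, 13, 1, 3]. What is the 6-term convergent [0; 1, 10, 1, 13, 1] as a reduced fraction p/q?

a_0 = 0: 0/1
a_1 = 1: 1/1
a_2 = 10: 10/11
a_3 = 1: 11/12
a_4 = 13: 153/167
a_5 = 1: 164/179

164/179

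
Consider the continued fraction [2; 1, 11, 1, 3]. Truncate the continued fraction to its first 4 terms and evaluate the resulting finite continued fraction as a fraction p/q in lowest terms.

38/13

Build up convergents one term at a time:
a_0 = 2: 2/1
a_1 = 1: 3/1
a_2 = 11: 35/12
a_3 = 1: 38/13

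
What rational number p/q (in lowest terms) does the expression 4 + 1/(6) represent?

25/6

a_0 = 4: 4/1
a_1 = 6: 25/6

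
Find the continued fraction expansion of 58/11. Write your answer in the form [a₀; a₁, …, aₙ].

Apply division with remainder until the remainder is 0:
⌊58/11⌋ = 5, remainder 3
⌊11/3⌋ = 3, remainder 2
⌊3/2⌋ = 1, remainder 1
⌊2/1⌋ = 2, remainder 0

[5; 3, 1, 2]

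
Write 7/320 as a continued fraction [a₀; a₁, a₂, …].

⌊7/320⌋ = 0, remainder 7
⌊320/7⌋ = 45, remainder 5
⌊7/5⌋ = 1, remainder 2
⌊5/2⌋ = 2, remainder 1
⌊2/1⌋ = 2, remainder 0

[0; 45, 1, 2, 2]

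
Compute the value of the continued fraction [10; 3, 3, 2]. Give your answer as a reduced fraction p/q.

Collapse the nested fraction from the inside out:
Start with 2.
3 + 1/(2/1) = 3 + 1/2 = 7/2
3 + 1/(7/2) = 3 + 2/7 = 23/7
10 + 1/(23/7) = 10 + 7/23 = 237/23

237/23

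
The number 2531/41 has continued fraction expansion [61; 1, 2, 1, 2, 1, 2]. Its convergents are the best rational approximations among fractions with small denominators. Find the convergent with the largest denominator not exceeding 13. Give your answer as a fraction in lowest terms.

679/11

a_0 = 61: 61/1  (≤ bound)
a_1 = 1: 62/1  (≤ bound)
a_2 = 2: 185/3  (≤ bound)
a_3 = 1: 247/4  (≤ bound)
a_4 = 2: 679/11  (≤ bound)
a_5 = 1: 926/15  (> 13, stop)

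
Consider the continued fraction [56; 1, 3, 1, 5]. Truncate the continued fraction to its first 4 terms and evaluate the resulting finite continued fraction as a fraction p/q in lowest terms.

Start with 1.
3 + 1/(1/1) = 3 + 1/1 = 4/1
1 + 1/(4/1) = 1 + 1/4 = 5/4
56 + 1/(5/4) = 56 + 4/5 = 284/5

284/5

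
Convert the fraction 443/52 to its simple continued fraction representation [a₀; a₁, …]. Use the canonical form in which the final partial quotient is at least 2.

[8; 1, 1, 12, 2]

Run the Euclidean algorithm, recording each quotient:
443 = 8·52 + 27, so a_0 = 8
52 = 1·27 + 25, so a_1 = 1
27 = 1·25 + 2, so a_2 = 1
25 = 12·2 + 1, so a_3 = 12
2 = 2·1 + 0, so a_4 = 2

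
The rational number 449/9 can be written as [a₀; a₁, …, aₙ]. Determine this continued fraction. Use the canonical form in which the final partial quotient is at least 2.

[49; 1, 8]

449 ÷ 9 → quotient 49, remainder 8
9 ÷ 8 → quotient 1, remainder 1
8 ÷ 1 → quotient 8, remainder 0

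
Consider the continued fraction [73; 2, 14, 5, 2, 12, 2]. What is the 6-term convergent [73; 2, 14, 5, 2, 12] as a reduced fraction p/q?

Collapse the nested fraction from the inside out:
Start with 12.
2 + 1/(12/1) = 2 + 1/12 = 25/12
5 + 1/(25/12) = 5 + 12/25 = 137/25
14 + 1/(137/25) = 14 + 25/137 = 1943/137
2 + 1/(1943/137) = 2 + 137/1943 = 4023/1943
73 + 1/(4023/1943) = 73 + 1943/4023 = 295622/4023

295622/4023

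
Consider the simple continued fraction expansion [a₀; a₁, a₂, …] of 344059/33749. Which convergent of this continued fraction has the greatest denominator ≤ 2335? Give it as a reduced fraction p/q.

a_0 = 10: 10/1  (≤ bound)
a_1 = 5: 51/5  (≤ bound)
a_2 = 7: 367/36  (≤ bound)
a_3 = 3: 1152/113  (≤ bound)
a_4 = 1: 1519/149  (≤ bound)
a_5 = 3: 5709/560  (≤ bound)
a_6 = 60: 344059/33749  (> 2335, stop)

5709/560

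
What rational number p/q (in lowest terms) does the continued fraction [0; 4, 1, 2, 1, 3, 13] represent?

199/942

Start with 13.
3 + 1/(13/1) = 3 + 1/13 = 40/13
1 + 1/(40/13) = 1 + 13/40 = 53/40
2 + 1/(53/40) = 2 + 40/53 = 146/53
1 + 1/(146/53) = 1 + 53/146 = 199/146
4 + 1/(199/146) = 4 + 146/199 = 942/199
0 + 1/(942/199) = 0 + 199/942 = 199/942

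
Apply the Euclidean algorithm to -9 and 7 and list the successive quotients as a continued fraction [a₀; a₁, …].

-9 ÷ 7 → quotient -2, remainder 5
7 ÷ 5 → quotient 1, remainder 2
5 ÷ 2 → quotient 2, remainder 1
2 ÷ 1 → quotient 2, remainder 0

[-2; 1, 2, 2]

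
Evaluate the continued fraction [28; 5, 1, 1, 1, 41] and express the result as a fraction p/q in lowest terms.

19949/708

Build up convergents one term at a time:
a_0 = 28: 28/1
a_1 = 5: 141/5
a_2 = 1: 169/6
a_3 = 1: 310/11
a_4 = 1: 479/17
a_5 = 41: 19949/708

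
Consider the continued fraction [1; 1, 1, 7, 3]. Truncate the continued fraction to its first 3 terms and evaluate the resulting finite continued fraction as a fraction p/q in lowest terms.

3/2

a_0 = 1: 1/1
a_1 = 1: 2/1
a_2 = 1: 3/2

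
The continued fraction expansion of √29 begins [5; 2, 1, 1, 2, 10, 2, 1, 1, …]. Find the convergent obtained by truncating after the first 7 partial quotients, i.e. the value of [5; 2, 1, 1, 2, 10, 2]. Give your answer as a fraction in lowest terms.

1524/283

Start with 2.
10 + 1/(2/1) = 10 + 1/2 = 21/2
2 + 1/(21/2) = 2 + 2/21 = 44/21
1 + 1/(44/21) = 1 + 21/44 = 65/44
1 + 1/(65/44) = 1 + 44/65 = 109/65
2 + 1/(109/65) = 2 + 65/109 = 283/109
5 + 1/(283/109) = 5 + 109/283 = 1524/283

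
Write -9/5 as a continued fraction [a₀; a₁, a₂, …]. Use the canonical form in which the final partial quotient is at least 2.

[-2; 5]

⌊-9/5⌋ = -2, remainder 1
⌊5/1⌋ = 5, remainder 0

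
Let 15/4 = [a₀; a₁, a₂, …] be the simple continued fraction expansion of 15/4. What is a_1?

⌊15/4⌋ = 3, remainder 3
⌊4/3⌋ = 1, remainder 1

1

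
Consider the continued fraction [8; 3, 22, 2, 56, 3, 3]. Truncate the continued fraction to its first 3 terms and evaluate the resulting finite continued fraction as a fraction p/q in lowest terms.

a_0 = 8: 8/1
a_1 = 3: 25/3
a_2 = 22: 558/67

558/67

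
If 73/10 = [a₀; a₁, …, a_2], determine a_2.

73 = 7·10 + 3, so a_0 = 7
10 = 3·3 + 1, so a_1 = 3
3 = 3·1 + 0, so a_2 = 3

3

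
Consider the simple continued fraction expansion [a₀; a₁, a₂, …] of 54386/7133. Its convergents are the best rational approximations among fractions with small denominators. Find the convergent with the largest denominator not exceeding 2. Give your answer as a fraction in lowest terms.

a_0 = 7: 7/1  (≤ bound)
a_1 = 1: 8/1  (≤ bound)
a_2 = 1: 15/2  (≤ bound)
a_3 = 1: 23/3  (> 2, stop)

15/2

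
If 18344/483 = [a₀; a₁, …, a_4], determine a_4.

3

Repeatedly divide and take the remainder:
18344 ÷ 483 → quotient 37, remainder 473
483 ÷ 473 → quotient 1, remainder 10
473 ÷ 10 → quotient 47, remainder 3
10 ÷ 3 → quotient 3, remainder 1
3 ÷ 1 → quotient 3, remainder 0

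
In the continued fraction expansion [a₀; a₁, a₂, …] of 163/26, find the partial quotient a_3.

2

Repeatedly divide and take the remainder:
163 = 6·26 + 7, so a_0 = 6
26 = 3·7 + 5, so a_1 = 3
7 = 1·5 + 2, so a_2 = 1
5 = 2·2 + 1, so a_3 = 2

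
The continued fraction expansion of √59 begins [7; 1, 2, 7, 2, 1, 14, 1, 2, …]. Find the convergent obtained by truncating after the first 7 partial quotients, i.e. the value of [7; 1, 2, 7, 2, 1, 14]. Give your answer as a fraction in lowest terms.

Start with 14.
1 + 1/(14/1) = 1 + 1/14 = 15/14
2 + 1/(15/14) = 2 + 14/15 = 44/15
7 + 1/(44/15) = 7 + 15/44 = 323/44
2 + 1/(323/44) = 2 + 44/323 = 690/323
1 + 1/(690/323) = 1 + 323/690 = 1013/690
7 + 1/(1013/690) = 7 + 690/1013 = 7781/1013

7781/1013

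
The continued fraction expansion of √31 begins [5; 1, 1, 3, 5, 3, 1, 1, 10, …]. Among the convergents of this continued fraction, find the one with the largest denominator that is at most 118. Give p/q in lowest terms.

657/118

List convergents until the denominator exceeds the bound:
a_0 = 5: 5/1  (≤ bound)
a_1 = 1: 6/1  (≤ bound)
a_2 = 1: 11/2  (≤ bound)
a_3 = 3: 39/7  (≤ bound)
a_4 = 5: 206/37  (≤ bound)
a_5 = 3: 657/118  (≤ bound)
a_6 = 1: 863/155  (> 118, stop)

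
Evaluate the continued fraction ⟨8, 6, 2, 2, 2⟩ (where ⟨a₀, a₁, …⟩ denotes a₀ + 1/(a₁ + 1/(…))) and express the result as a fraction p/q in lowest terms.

a_0 = 8: 8/1
a_1 = 6: 49/6
a_2 = 2: 106/13
a_3 = 2: 261/32
a_4 = 2: 628/77

628/77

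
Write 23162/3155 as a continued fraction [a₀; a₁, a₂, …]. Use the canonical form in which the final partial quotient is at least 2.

⌊23162/3155⌋ = 7, remainder 1077
⌊3155/1077⌋ = 2, remainder 1001
⌊1077/1001⌋ = 1, remainder 76
⌊1001/76⌋ = 13, remainder 13
⌊76/13⌋ = 5, remainder 11
⌊13/11⌋ = 1, remainder 2
⌊11/2⌋ = 5, remainder 1
⌊2/1⌋ = 2, remainder 0

[7; 2, 1, 13, 5, 1, 5, 2]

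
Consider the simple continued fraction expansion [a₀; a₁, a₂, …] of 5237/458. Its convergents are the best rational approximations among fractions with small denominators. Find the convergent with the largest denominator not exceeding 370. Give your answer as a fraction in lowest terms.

a_0 = 11: 11/1  (≤ bound)
a_1 = 2: 23/2  (≤ bound)
a_2 = 3: 80/7  (≤ bound)
a_3 = 3: 263/23  (≤ bound)
a_4 = 6: 1658/145  (≤ bound)
a_5 = 3: 5237/458  (> 370, stop)

1658/145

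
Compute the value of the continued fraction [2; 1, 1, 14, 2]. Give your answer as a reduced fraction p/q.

151/60

Start with 2.
14 + 1/(2/1) = 14 + 1/2 = 29/2
1 + 1/(29/2) = 1 + 2/29 = 31/29
1 + 1/(31/29) = 1 + 29/31 = 60/31
2 + 1/(60/31) = 2 + 31/60 = 151/60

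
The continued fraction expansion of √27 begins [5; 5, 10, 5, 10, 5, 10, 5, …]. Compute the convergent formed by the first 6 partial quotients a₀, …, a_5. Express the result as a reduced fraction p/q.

Compute successive convergents:
a_0 = 5: 5/1
a_1 = 5: 26/5
a_2 = 10: 265/51
a_3 = 5: 1351/260
a_4 = 10: 13775/2651
a_5 = 5: 70226/13515

70226/13515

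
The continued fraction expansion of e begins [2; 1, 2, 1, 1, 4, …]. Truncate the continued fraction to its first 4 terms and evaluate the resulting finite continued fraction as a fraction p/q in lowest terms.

a_0 = 2: 2/1
a_1 = 1: 3/1
a_2 = 2: 8/3
a_3 = 1: 11/4

11/4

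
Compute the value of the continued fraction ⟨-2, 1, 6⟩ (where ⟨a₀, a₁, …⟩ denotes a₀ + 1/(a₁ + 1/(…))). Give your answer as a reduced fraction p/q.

a_0 = -2: -2/1
a_1 = 1: -1/1
a_2 = 6: -8/7

-8/7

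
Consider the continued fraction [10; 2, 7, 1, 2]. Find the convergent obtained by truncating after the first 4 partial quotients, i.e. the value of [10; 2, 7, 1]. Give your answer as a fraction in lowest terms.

178/17

Start with 1.
7 + 1/(1/1) = 7 + 1/1 = 8/1
2 + 1/(8/1) = 2 + 1/8 = 17/8
10 + 1/(17/8) = 10 + 8/17 = 178/17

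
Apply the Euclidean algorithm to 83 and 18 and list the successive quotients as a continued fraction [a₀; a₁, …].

⌊83/18⌋ = 4, remainder 11
⌊18/11⌋ = 1, remainder 7
⌊11/7⌋ = 1, remainder 4
⌊7/4⌋ = 1, remainder 3
⌊4/3⌋ = 1, remainder 1
⌊3/1⌋ = 3, remainder 0

[4; 1, 1, 1, 1, 3]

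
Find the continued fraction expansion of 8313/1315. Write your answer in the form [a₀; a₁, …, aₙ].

[6; 3, 9, 5, 9]

8313 ÷ 1315 → quotient 6, remainder 423
1315 ÷ 423 → quotient 3, remainder 46
423 ÷ 46 → quotient 9, remainder 9
46 ÷ 9 → quotient 5, remainder 1
9 ÷ 1 → quotient 9, remainder 0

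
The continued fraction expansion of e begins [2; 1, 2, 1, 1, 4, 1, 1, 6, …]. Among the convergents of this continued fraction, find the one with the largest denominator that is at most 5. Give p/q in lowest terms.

11/4

a_0 = 2: 2/1  (≤ bound)
a_1 = 1: 3/1  (≤ bound)
a_2 = 2: 8/3  (≤ bound)
a_3 = 1: 11/4  (≤ bound)
a_4 = 1: 19/7  (> 5, stop)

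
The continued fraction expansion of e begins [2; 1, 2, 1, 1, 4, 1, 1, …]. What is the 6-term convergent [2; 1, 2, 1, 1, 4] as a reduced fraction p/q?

87/32

a_0 = 2: 2/1
a_1 = 1: 3/1
a_2 = 2: 8/3
a_3 = 1: 11/4
a_4 = 1: 19/7
a_5 = 4: 87/32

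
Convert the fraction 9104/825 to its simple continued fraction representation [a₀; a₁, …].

[11; 28, 2, 4, 3]

⌊9104/825⌋ = 11, remainder 29
⌊825/29⌋ = 28, remainder 13
⌊29/13⌋ = 2, remainder 3
⌊13/3⌋ = 4, remainder 1
⌊3/1⌋ = 3, remainder 0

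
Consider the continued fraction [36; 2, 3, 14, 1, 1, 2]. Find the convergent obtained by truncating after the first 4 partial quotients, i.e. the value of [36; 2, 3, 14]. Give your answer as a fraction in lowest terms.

3643/100

Build up convergents one term at a time:
a_0 = 36: 36/1
a_1 = 2: 73/2
a_2 = 3: 255/7
a_3 = 14: 3643/100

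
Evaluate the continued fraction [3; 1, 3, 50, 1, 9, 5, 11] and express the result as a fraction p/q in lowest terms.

438259/116831

Start with 11.
5 + 1/(11/1) = 5 + 1/11 = 56/11
9 + 1/(56/11) = 9 + 11/56 = 515/56
1 + 1/(515/56) = 1 + 56/515 = 571/515
50 + 1/(571/515) = 50 + 515/571 = 29065/571
3 + 1/(29065/571) = 3 + 571/29065 = 87766/29065
1 + 1/(87766/29065) = 1 + 29065/87766 = 116831/87766
3 + 1/(116831/87766) = 3 + 87766/116831 = 438259/116831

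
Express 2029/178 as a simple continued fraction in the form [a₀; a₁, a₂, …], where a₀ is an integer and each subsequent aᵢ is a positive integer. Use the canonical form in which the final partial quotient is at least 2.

[11; 2, 1, 1, 35]

⌊2029/178⌋ = 11, remainder 71
⌊178/71⌋ = 2, remainder 36
⌊71/36⌋ = 1, remainder 35
⌊36/35⌋ = 1, remainder 1
⌊35/1⌋ = 35, remainder 0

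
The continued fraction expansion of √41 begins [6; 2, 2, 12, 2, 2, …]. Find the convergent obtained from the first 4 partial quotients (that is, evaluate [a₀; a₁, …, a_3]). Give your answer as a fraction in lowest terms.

397/62

Collapse the nested fraction from the inside out:
Start with 12.
2 + 1/(12/1) = 2 + 1/12 = 25/12
2 + 1/(25/12) = 2 + 12/25 = 62/25
6 + 1/(62/25) = 6 + 25/62 = 397/62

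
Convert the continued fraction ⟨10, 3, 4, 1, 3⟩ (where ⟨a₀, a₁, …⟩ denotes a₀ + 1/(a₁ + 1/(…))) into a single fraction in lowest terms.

Compute successive convergents:
a_0 = 10: 10/1
a_1 = 3: 31/3
a_2 = 4: 134/13
a_3 = 1: 165/16
a_4 = 3: 629/61

629/61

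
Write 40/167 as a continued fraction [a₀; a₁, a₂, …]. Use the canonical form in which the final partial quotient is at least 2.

[0; 4, 5, 1, 2, 2]

⌊40/167⌋ = 0, remainder 40
⌊167/40⌋ = 4, remainder 7
⌊40/7⌋ = 5, remainder 5
⌊7/5⌋ = 1, remainder 2
⌊5/2⌋ = 2, remainder 1
⌊2/1⌋ = 2, remainder 0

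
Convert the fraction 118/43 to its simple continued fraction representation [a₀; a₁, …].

[2; 1, 2, 1, 10]

Apply division with remainder until the remainder is 0:
⌊118/43⌋ = 2, remainder 32
⌊43/32⌋ = 1, remainder 11
⌊32/11⌋ = 2, remainder 10
⌊11/10⌋ = 1, remainder 1
⌊10/1⌋ = 10, remainder 0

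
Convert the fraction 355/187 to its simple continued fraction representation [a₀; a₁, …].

[1; 1, 8, 1, 5, 3]

355 ÷ 187 → quotient 1, remainder 168
187 ÷ 168 → quotient 1, remainder 19
168 ÷ 19 → quotient 8, remainder 16
19 ÷ 16 → quotient 1, remainder 3
16 ÷ 3 → quotient 5, remainder 1
3 ÷ 1 → quotient 3, remainder 0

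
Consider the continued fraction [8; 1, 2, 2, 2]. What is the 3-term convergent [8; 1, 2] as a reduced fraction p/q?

Work from the innermost term outward:
Start with 2.
1 + 1/(2/1) = 1 + 1/2 = 3/2
8 + 1/(3/2) = 8 + 2/3 = 26/3

26/3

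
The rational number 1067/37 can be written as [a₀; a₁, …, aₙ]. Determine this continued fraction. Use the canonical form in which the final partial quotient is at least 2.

⌊1067/37⌋ = 28, remainder 31
⌊37/31⌋ = 1, remainder 6
⌊31/6⌋ = 5, remainder 1
⌊6/1⌋ = 6, remainder 0

[28; 1, 5, 6]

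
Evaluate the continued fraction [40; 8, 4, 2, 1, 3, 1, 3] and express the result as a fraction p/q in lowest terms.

76271/1901

Build up convergents one term at a time:
a_0 = 40: 40/1
a_1 = 8: 321/8
a_2 = 4: 1324/33
a_3 = 2: 2969/74
a_4 = 1: 4293/107
a_5 = 3: 15848/395
a_6 = 1: 20141/502
a_7 = 3: 76271/1901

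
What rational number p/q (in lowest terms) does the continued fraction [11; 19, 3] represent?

Starting at the tail and folding back:
Start with 3.
19 + 1/(3/1) = 19 + 1/3 = 58/3
11 + 1/(58/3) = 11 + 3/58 = 641/58

641/58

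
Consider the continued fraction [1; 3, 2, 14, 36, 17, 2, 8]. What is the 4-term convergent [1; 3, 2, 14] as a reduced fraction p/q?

130/101

a_0 = 1: 1/1
a_1 = 3: 4/3
a_2 = 2: 9/7
a_3 = 14: 130/101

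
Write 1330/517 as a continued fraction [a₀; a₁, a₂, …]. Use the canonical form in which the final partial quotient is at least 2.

[2; 1, 1, 2, 1, 17, 1, 3]

1330 = 2·517 + 296, so a_0 = 2
517 = 1·296 + 221, so a_1 = 1
296 = 1·221 + 75, so a_2 = 1
221 = 2·75 + 71, so a_3 = 2
75 = 1·71 + 4, so a_4 = 1
71 = 17·4 + 3, so a_5 = 17
4 = 1·3 + 1, so a_6 = 1
3 = 3·1 + 0, so a_7 = 3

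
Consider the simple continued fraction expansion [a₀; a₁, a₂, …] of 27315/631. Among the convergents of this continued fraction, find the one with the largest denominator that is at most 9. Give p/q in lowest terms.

303/7

a_0 = 43: 43/1  (≤ bound)
a_1 = 3: 130/3  (≤ bound)
a_2 = 2: 303/7  (≤ bound)
a_3 = 7: 2251/52  (> 9, stop)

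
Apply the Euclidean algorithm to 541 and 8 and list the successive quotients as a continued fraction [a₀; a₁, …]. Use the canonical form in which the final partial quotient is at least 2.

541 ÷ 8 → quotient 67, remainder 5
8 ÷ 5 → quotient 1, remainder 3
5 ÷ 3 → quotient 1, remainder 2
3 ÷ 2 → quotient 1, remainder 1
2 ÷ 1 → quotient 2, remainder 0

[67; 1, 1, 1, 2]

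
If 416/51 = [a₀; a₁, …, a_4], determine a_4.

416 ÷ 51 → quotient 8, remainder 8
51 ÷ 8 → quotient 6, remainder 3
8 ÷ 3 → quotient 2, remainder 2
3 ÷ 2 → quotient 1, remainder 1
2 ÷ 1 → quotient 2, remainder 0

2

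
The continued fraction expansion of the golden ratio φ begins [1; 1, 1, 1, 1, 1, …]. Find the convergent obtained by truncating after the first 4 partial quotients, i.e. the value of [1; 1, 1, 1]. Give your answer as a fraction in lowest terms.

5/3

a_0 = 1: 1/1
a_1 = 1: 2/1
a_2 = 1: 3/2
a_3 = 1: 5/3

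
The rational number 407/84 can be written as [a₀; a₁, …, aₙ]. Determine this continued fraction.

[4; 1, 5, 2, 6]

407 = 4·84 + 71, so a_0 = 4
84 = 1·71 + 13, so a_1 = 1
71 = 5·13 + 6, so a_2 = 5
13 = 2·6 + 1, so a_3 = 2
6 = 6·1 + 0, so a_4 = 6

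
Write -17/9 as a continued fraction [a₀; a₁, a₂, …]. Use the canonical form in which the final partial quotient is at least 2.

Run the Euclidean algorithm, recording each quotient:
⌊-17/9⌋ = -2, remainder 1
⌊9/1⌋ = 9, remainder 0

[-2; 9]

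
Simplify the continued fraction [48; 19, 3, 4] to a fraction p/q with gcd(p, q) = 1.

a_0 = 48: 48/1
a_1 = 19: 913/19
a_2 = 3: 2787/58
a_3 = 4: 12061/251

12061/251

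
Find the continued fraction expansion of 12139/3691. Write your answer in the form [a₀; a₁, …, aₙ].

[3; 3, 2, 6, 6, 6, 2]

12139 ÷ 3691 → quotient 3, remainder 1066
3691 ÷ 1066 → quotient 3, remainder 493
1066 ÷ 493 → quotient 2, remainder 80
493 ÷ 80 → quotient 6, remainder 13
80 ÷ 13 → quotient 6, remainder 2
13 ÷ 2 → quotient 6, remainder 1
2 ÷ 1 → quotient 2, remainder 0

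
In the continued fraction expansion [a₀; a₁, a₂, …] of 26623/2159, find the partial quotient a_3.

Run the Euclidean algorithm, recording each quotient:
26623 ÷ 2159 → quotient 12, remainder 715
2159 ÷ 715 → quotient 3, remainder 14
715 ÷ 14 → quotient 51, remainder 1
14 ÷ 1 → quotient 14, remainder 0

14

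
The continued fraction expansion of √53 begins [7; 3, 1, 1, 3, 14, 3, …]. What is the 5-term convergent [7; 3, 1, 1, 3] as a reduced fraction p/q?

Starting at the tail and folding back:
Start with 3.
1 + 1/(3/1) = 1 + 1/3 = 4/3
1 + 1/(4/3) = 1 + 3/4 = 7/4
3 + 1/(7/4) = 3 + 4/7 = 25/7
7 + 1/(25/7) = 7 + 7/25 = 182/25

182/25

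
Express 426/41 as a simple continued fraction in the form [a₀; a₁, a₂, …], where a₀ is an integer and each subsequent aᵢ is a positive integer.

[10; 2, 1, 1, 3, 2]

Repeatedly divide and take the remainder:
426 ÷ 41 → quotient 10, remainder 16
41 ÷ 16 → quotient 2, remainder 9
16 ÷ 9 → quotient 1, remainder 7
9 ÷ 7 → quotient 1, remainder 2
7 ÷ 2 → quotient 3, remainder 1
2 ÷ 1 → quotient 2, remainder 0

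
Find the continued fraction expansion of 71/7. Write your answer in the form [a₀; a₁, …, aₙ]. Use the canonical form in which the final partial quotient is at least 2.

[10; 7]

⌊71/7⌋ = 10, remainder 1
⌊7/1⌋ = 7, remainder 0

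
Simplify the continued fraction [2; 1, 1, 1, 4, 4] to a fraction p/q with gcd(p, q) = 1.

156/59

Work from the innermost term outward:
Start with 4.
4 + 1/(4/1) = 4 + 1/4 = 17/4
1 + 1/(17/4) = 1 + 4/17 = 21/17
1 + 1/(21/17) = 1 + 17/21 = 38/21
1 + 1/(38/21) = 1 + 21/38 = 59/38
2 + 1/(59/38) = 2 + 38/59 = 156/59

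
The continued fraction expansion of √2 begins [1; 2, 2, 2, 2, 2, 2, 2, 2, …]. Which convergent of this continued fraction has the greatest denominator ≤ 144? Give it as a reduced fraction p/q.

99/70

a_0 = 1: 1/1  (≤ bound)
a_1 = 2: 3/2  (≤ bound)
a_2 = 2: 7/5  (≤ bound)
a_3 = 2: 17/12  (≤ bound)
a_4 = 2: 41/29  (≤ bound)
a_5 = 2: 99/70  (≤ bound)
a_6 = 2: 239/169  (> 144, stop)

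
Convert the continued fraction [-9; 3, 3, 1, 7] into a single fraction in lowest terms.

-878/101

Start with 7.
1 + 1/(7/1) = 1 + 1/7 = 8/7
3 + 1/(8/7) = 3 + 7/8 = 31/8
3 + 1/(31/8) = 3 + 8/31 = 101/31
-9 + 1/(101/31) = -9 + 31/101 = -878/101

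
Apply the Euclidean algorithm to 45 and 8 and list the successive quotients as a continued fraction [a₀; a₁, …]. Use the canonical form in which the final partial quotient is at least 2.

[5; 1, 1, 1, 2]

Repeatedly divide and take the remainder:
45 = 5·8 + 5, so a_0 = 5
8 = 1·5 + 3, so a_1 = 1
5 = 1·3 + 2, so a_2 = 1
3 = 1·2 + 1, so a_3 = 1
2 = 2·1 + 0, so a_4 = 2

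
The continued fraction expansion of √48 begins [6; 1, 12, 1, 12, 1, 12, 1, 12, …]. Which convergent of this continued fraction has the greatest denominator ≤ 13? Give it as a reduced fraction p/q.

90/13

List convergents until the denominator exceeds the bound:
a_0 = 6: 6/1  (≤ bound)
a_1 = 1: 7/1  (≤ bound)
a_2 = 12: 90/13  (≤ bound)
a_3 = 1: 97/14  (> 13, stop)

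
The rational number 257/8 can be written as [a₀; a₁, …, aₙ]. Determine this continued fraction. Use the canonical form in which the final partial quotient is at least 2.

Repeatedly divide and take the remainder:
⌊257/8⌋ = 32, remainder 1
⌊8/1⌋ = 8, remainder 0

[32; 8]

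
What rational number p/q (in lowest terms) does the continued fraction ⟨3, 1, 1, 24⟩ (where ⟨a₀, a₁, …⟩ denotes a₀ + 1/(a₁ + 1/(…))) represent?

Start with 24.
1 + 1/(24/1) = 1 + 1/24 = 25/24
1 + 1/(25/24) = 1 + 24/25 = 49/25
3 + 1/(49/25) = 3 + 25/49 = 172/49

172/49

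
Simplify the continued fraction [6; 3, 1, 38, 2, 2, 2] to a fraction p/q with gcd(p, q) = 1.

11753/1880

Starting at the tail and folding back:
Start with 2.
2 + 1/(2/1) = 2 + 1/2 = 5/2
2 + 1/(5/2) = 2 + 2/5 = 12/5
38 + 1/(12/5) = 38 + 5/12 = 461/12
1 + 1/(461/12) = 1 + 12/461 = 473/461
3 + 1/(473/461) = 3 + 461/473 = 1880/473
6 + 1/(1880/473) = 6 + 473/1880 = 11753/1880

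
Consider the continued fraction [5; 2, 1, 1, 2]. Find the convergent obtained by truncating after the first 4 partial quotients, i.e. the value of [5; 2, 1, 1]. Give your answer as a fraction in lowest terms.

Start with 1.
1 + 1/(1/1) = 1 + 1/1 = 2/1
2 + 1/(2/1) = 2 + 1/2 = 5/2
5 + 1/(5/2) = 5 + 2/5 = 27/5

27/5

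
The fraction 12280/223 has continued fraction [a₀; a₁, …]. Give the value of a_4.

⌊12280/223⌋ = 55, remainder 15
⌊223/15⌋ = 14, remainder 13
⌊15/13⌋ = 1, remainder 2
⌊13/2⌋ = 6, remainder 1
⌊2/1⌋ = 2, remainder 0

2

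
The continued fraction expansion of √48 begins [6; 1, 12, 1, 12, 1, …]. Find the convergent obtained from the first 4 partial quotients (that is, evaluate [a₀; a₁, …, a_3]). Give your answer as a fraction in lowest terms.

97/14

Use the convergent recurrence hₖ = aₖ·hₖ₋₁ + hₖ₋₂ (and likewise for the denominators kₖ):
a_0 = 6: 6/1
a_1 = 1: 7/1
a_2 = 12: 90/13
a_3 = 1: 97/14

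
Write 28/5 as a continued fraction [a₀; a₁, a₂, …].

[5; 1, 1, 2]

28 = 5·5 + 3, so a_0 = 5
5 = 1·3 + 2, so a_1 = 1
3 = 1·2 + 1, so a_2 = 1
2 = 2·1 + 0, so a_3 = 2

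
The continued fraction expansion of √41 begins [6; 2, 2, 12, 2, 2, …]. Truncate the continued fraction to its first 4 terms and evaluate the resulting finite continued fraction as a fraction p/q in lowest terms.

a_0 = 6: 6/1
a_1 = 2: 13/2
a_2 = 2: 32/5
a_3 = 12: 397/62

397/62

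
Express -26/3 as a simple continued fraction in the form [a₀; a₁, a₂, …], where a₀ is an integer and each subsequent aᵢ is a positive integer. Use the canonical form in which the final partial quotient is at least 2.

Run the Euclidean algorithm, recording each quotient:
⌊-26/3⌋ = -9, remainder 1
⌊3/1⌋ = 3, remainder 0

[-9; 3]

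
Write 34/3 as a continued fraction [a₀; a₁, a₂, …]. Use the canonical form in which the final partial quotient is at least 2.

[11; 3]

34 ÷ 3 → quotient 11, remainder 1
3 ÷ 1 → quotient 3, remainder 0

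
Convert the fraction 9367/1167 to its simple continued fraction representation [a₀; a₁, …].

Repeatedly divide and take the remainder:
9367 ÷ 1167 → quotient 8, remainder 31
1167 ÷ 31 → quotient 37, remainder 20
31 ÷ 20 → quotient 1, remainder 11
20 ÷ 11 → quotient 1, remainder 9
11 ÷ 9 → quotient 1, remainder 2
9 ÷ 2 → quotient 4, remainder 1
2 ÷ 1 → quotient 2, remainder 0

[8; 37, 1, 1, 1, 4, 2]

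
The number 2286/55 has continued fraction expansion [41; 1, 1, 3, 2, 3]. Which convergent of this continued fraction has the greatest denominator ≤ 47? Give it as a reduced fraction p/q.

665/16

a_0 = 41: 41/1  (≤ bound)
a_1 = 1: 42/1  (≤ bound)
a_2 = 1: 83/2  (≤ bound)
a_3 = 3: 291/7  (≤ bound)
a_4 = 2: 665/16  (≤ bound)
a_5 = 3: 2286/55  (> 47, stop)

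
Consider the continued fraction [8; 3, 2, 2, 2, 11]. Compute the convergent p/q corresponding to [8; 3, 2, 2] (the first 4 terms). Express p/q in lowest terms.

a_0 = 8: 8/1
a_1 = 3: 25/3
a_2 = 2: 58/7
a_3 = 2: 141/17

141/17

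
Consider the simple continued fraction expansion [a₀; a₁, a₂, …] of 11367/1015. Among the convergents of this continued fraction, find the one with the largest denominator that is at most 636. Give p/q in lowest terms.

4558/407

a_0 = 11: 11/1  (≤ bound)
a_1 = 5: 56/5  (≤ bound)
a_2 = 40: 2251/201  (≤ bound)
a_3 = 2: 4558/407  (≤ bound)
a_4 = 2: 11367/1015  (> 636, stop)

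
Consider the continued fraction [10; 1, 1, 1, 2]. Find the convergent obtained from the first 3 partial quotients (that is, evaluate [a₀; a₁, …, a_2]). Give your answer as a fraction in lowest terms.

Start with 1.
1 + 1/(1/1) = 1 + 1/1 = 2/1
10 + 1/(2/1) = 10 + 1/2 = 21/2

21/2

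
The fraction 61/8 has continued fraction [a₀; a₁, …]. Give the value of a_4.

2

Run the Euclidean algorithm, recording each quotient:
⌊61/8⌋ = 7, remainder 5
⌊8/5⌋ = 1, remainder 3
⌊5/3⌋ = 1, remainder 2
⌊3/2⌋ = 1, remainder 1
⌊2/1⌋ = 2, remainder 0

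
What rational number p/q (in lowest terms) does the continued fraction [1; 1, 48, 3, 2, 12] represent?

8489/4288

a_0 = 1: 1/1
a_1 = 1: 2/1
a_2 = 48: 97/49
a_3 = 3: 293/148
a_4 = 2: 683/345
a_5 = 12: 8489/4288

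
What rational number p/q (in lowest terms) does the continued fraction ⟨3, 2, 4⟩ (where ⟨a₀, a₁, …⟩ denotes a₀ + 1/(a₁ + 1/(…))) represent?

Start with 4.
2 + 1/(4/1) = 2 + 1/4 = 9/4
3 + 1/(9/4) = 3 + 4/9 = 31/9

31/9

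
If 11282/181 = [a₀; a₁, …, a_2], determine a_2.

Repeatedly divide and take the remainder:
11282 = 62·181 + 60, so a_0 = 62
181 = 3·60 + 1, so a_1 = 3
60 = 60·1 + 0, so a_2 = 60

60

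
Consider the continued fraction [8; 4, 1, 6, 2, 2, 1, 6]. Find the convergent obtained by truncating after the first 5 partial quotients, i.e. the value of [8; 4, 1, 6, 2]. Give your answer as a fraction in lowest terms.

a_0 = 8: 8/1
a_1 = 4: 33/4
a_2 = 1: 41/5
a_3 = 6: 279/34
a_4 = 2: 599/73

599/73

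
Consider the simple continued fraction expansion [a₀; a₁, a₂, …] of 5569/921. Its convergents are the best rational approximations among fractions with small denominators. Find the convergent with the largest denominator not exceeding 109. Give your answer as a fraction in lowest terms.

a_0 = 6: 6/1  (≤ bound)
a_1 = 21: 127/21  (≤ bound)
a_2 = 2: 260/43  (≤ bound)
a_3 = 2: 647/107  (≤ bound)
a_4 = 1: 907/150  (> 109, stop)

647/107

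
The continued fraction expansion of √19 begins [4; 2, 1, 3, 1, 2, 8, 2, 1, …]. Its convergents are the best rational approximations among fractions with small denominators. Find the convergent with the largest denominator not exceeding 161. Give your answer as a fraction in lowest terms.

List convergents until the denominator exceeds the bound:
a_0 = 4: 4/1  (≤ bound)
a_1 = 2: 9/2  (≤ bound)
a_2 = 1: 13/3  (≤ bound)
a_3 = 3: 48/11  (≤ bound)
a_4 = 1: 61/14  (≤ bound)
a_5 = 2: 170/39  (≤ bound)
a_6 = 8: 1421/326  (> 161, stop)

170/39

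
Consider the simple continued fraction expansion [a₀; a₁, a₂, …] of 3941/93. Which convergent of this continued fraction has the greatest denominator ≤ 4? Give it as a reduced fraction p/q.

a_0 = 42: 42/1  (≤ bound)
a_1 = 2: 85/2  (≤ bound)
a_2 = 1: 127/3  (≤ bound)
a_3 = 1: 212/5  (> 4, stop)

127/3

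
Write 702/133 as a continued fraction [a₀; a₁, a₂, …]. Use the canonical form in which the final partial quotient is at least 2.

[5; 3, 1, 1, 2, 7]

⌊702/133⌋ = 5, remainder 37
⌊133/37⌋ = 3, remainder 22
⌊37/22⌋ = 1, remainder 15
⌊22/15⌋ = 1, remainder 7
⌊15/7⌋ = 2, remainder 1
⌊7/1⌋ = 7, remainder 0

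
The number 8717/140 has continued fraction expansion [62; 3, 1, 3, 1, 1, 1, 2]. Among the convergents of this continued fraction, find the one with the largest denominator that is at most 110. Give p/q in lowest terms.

3300/53

a_0 = 62: 62/1  (≤ bound)
a_1 = 3: 187/3  (≤ bound)
a_2 = 1: 249/4  (≤ bound)
a_3 = 3: 934/15  (≤ bound)
a_4 = 1: 1183/19  (≤ bound)
a_5 = 1: 2117/34  (≤ bound)
a_6 = 1: 3300/53  (≤ bound)
a_7 = 2: 8717/140  (> 110, stop)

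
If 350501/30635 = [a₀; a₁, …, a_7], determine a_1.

2

350501 ÷ 30635 → quotient 11, remainder 13516
30635 ÷ 13516 → quotient 2, remainder 3603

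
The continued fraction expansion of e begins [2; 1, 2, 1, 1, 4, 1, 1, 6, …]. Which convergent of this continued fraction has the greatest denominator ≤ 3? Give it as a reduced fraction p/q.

8/3

a_0 = 2: 2/1  (≤ bound)
a_1 = 1: 3/1  (≤ bound)
a_2 = 2: 8/3  (≤ bound)
a_3 = 1: 11/4  (> 3, stop)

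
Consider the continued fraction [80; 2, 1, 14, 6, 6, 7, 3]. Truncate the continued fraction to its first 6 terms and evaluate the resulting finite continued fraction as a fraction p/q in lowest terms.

132241/1646

Use the convergent recurrence hₖ = aₖ·hₖ₋₁ + hₖ₋₂ (and likewise for the denominators kₖ):
a_0 = 80: 80/1
a_1 = 2: 161/2
a_2 = 1: 241/3
a_3 = 14: 3535/44
a_4 = 6: 21451/267
a_5 = 6: 132241/1646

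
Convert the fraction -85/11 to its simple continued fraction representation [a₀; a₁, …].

-85 ÷ 11 → quotient -8, remainder 3
11 ÷ 3 → quotient 3, remainder 2
3 ÷ 2 → quotient 1, remainder 1
2 ÷ 1 → quotient 2, remainder 0

[-8; 3, 1, 2]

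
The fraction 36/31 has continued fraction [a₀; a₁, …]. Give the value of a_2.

5

Repeatedly divide and take the remainder:
36 ÷ 31 → quotient 1, remainder 5
31 ÷ 5 → quotient 6, remainder 1
5 ÷ 1 → quotient 5, remainder 0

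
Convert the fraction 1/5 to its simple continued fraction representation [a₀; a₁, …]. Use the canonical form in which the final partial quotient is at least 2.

[0; 5]

1 ÷ 5 → quotient 0, remainder 1
5 ÷ 1 → quotient 5, remainder 0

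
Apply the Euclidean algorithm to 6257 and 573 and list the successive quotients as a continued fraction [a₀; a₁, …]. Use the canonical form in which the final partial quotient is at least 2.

[10; 1, 11, 2, 5, 4]

Repeatedly divide and take the remainder:
6257 = 10·573 + 527, so a_0 = 10
573 = 1·527 + 46, so a_1 = 1
527 = 11·46 + 21, so a_2 = 11
46 = 2·21 + 4, so a_3 = 2
21 = 5·4 + 1, so a_4 = 5
4 = 4·1 + 0, so a_5 = 4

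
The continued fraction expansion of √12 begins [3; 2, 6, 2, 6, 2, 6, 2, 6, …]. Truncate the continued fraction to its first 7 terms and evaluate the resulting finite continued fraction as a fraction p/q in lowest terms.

a_0 = 3: 3/1
a_1 = 2: 7/2
a_2 = 6: 45/13
a_3 = 2: 97/28
a_4 = 6: 627/181
a_5 = 2: 1351/390
a_6 = 6: 8733/2521

8733/2521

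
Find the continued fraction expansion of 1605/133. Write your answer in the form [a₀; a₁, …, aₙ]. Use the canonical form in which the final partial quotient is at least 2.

[12; 14, 1, 3, 2]

Run the Euclidean algorithm, recording each quotient:
1605 = 12·133 + 9, so a_0 = 12
133 = 14·9 + 7, so a_1 = 14
9 = 1·7 + 2, so a_2 = 1
7 = 3·2 + 1, so a_3 = 3
2 = 2·1 + 0, so a_4 = 2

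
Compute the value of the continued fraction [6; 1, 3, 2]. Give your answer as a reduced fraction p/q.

Start with 2.
3 + 1/(2/1) = 3 + 1/2 = 7/2
1 + 1/(7/2) = 1 + 2/7 = 9/7
6 + 1/(9/7) = 6 + 7/9 = 61/9

61/9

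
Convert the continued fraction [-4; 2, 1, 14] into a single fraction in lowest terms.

Start with 14.
1 + 1/(14/1) = 1 + 1/14 = 15/14
2 + 1/(15/14) = 2 + 14/15 = 44/15
-4 + 1/(44/15) = -4 + 15/44 = -161/44

-161/44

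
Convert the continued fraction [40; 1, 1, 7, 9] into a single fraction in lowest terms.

5553/137

Start with 9.
7 + 1/(9/1) = 7 + 1/9 = 64/9
1 + 1/(64/9) = 1 + 9/64 = 73/64
1 + 1/(73/64) = 1 + 64/73 = 137/73
40 + 1/(137/73) = 40 + 73/137 = 5553/137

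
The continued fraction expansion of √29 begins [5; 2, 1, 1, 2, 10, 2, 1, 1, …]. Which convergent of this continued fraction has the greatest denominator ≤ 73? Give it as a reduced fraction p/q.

a_0 = 5: 5/1  (≤ bound)
a_1 = 2: 11/2  (≤ bound)
a_2 = 1: 16/3  (≤ bound)
a_3 = 1: 27/5  (≤ bound)
a_4 = 2: 70/13  (≤ bound)
a_5 = 10: 727/135  (> 73, stop)

70/13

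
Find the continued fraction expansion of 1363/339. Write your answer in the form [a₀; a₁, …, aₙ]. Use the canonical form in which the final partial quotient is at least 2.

Apply division with remainder until the remainder is 0:
⌊1363/339⌋ = 4, remainder 7
⌊339/7⌋ = 48, remainder 3
⌊7/3⌋ = 2, remainder 1
⌊3/1⌋ = 3, remainder 0

[4; 48, 2, 3]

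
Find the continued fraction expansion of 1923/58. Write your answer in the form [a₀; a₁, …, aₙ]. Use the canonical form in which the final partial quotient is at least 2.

[33; 6, 2, 4]

Apply division with remainder until the remainder is 0:
1923 = 33·58 + 9, so a_0 = 33
58 = 6·9 + 4, so a_1 = 6
9 = 2·4 + 1, so a_2 = 2
4 = 4·1 + 0, so a_3 = 4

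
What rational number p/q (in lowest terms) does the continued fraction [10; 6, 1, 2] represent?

a_0 = 10: 10/1
a_1 = 6: 61/6
a_2 = 1: 71/7
a_3 = 2: 203/20

203/20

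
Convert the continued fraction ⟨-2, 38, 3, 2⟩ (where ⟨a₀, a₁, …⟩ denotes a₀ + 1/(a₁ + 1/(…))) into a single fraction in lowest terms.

-529/268

Compute successive convergents:
a_0 = -2: -2/1
a_1 = 38: -75/38
a_2 = 3: -227/115
a_3 = 2: -529/268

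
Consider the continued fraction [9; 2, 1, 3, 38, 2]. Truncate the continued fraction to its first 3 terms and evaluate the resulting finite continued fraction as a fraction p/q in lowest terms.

a_0 = 9: 9/1
a_1 = 2: 19/2
a_2 = 1: 28/3

28/3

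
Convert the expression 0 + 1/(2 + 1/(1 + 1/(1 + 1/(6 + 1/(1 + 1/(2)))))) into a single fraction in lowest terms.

Collapse the nested fraction from the inside out:
Start with 2.
1 + 1/(2/1) = 1 + 1/2 = 3/2
6 + 1/(3/2) = 6 + 2/3 = 20/3
1 + 1/(20/3) = 1 + 3/20 = 23/20
1 + 1/(23/20) = 1 + 20/23 = 43/23
2 + 1/(43/23) = 2 + 23/43 = 109/43
0 + 1/(109/43) = 0 + 43/109 = 43/109

43/109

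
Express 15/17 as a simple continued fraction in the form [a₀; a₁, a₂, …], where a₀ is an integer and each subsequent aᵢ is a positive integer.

⌊15/17⌋ = 0, remainder 15
⌊17/15⌋ = 1, remainder 2
⌊15/2⌋ = 7, remainder 1
⌊2/1⌋ = 2, remainder 0

[0; 1, 7, 2]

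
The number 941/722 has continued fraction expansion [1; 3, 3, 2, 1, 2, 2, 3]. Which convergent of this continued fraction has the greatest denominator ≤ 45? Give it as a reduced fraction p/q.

43/33

List convergents until the denominator exceeds the bound:
a_0 = 1: 1/1  (≤ bound)
a_1 = 3: 4/3  (≤ bound)
a_2 = 3: 13/10  (≤ bound)
a_3 = 2: 30/23  (≤ bound)
a_4 = 1: 43/33  (≤ bound)
a_5 = 2: 116/89  (> 45, stop)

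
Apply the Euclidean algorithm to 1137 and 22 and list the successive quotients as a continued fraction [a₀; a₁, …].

[51; 1, 2, 7]

1137 = 51·22 + 15, so a_0 = 51
22 = 1·15 + 7, so a_1 = 1
15 = 2·7 + 1, so a_2 = 2
7 = 7·1 + 0, so a_3 = 7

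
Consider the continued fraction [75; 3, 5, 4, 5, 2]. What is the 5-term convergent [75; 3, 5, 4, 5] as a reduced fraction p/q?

26435/351

Start with 5.
4 + 1/(5/1) = 4 + 1/5 = 21/5
5 + 1/(21/5) = 5 + 5/21 = 110/21
3 + 1/(110/21) = 3 + 21/110 = 351/110
75 + 1/(351/110) = 75 + 110/351 = 26435/351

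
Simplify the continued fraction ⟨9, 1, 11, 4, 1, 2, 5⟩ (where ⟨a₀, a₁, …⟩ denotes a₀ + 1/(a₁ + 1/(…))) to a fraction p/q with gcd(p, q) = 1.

Start with 5.
2 + 1/(5/1) = 2 + 1/5 = 11/5
1 + 1/(11/5) = 1 + 5/11 = 16/11
4 + 1/(16/11) = 4 + 11/16 = 75/16
11 + 1/(75/16) = 11 + 16/75 = 841/75
1 + 1/(841/75) = 1 + 75/841 = 916/841
9 + 1/(916/841) = 9 + 841/916 = 9085/916

9085/916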